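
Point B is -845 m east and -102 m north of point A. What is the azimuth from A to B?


az = atan2(-845, -102) = -96.9 deg
adjusted to 0-360: 263.1 degrees

263.1 degrees


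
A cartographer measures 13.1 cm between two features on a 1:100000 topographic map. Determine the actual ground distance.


ground = 13.1 cm * 100000 / 100 = 13100.0 m = 13.1 km

13.1 km


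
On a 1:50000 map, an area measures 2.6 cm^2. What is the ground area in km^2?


ground_area = 2.6 * (50000/100)^2 = 650000.0 m^2 = 0.65 km^2

0.65 km^2


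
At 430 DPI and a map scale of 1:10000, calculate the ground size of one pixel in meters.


pixel_cm = 2.54 / 430 ≈ 0.005907 cm
ground = pixel_cm * 10000 / 100 = 2.54 * 10000 / (430 * 100) = 25400 / 43000 ≈ 0.59 m

0.59 m


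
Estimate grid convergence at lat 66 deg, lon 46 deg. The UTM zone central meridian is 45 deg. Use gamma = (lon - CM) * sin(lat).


gamma = (46 - 45) * sin(66) = 1 * 0.913545 = 0.914 degrees

0.914 degrees


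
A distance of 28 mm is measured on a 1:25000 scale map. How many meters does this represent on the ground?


ground = 28 mm * 25000 / 1000 = 700.0 m

700.0 m


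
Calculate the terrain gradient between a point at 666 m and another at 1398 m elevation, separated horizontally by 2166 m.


gradient = (1398 - 666) / 2166 = 732 / 2166 = 0.338

0.338


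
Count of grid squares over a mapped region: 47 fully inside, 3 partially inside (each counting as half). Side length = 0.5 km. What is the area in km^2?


effective squares = 47 + 3 * 0.5 = 48.5
area = 48.5 * 0.25 = 12.125 km^2

12.125 km^2


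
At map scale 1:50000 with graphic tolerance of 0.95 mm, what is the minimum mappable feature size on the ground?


ground = 0.95 mm * 50000 / 1000 = 47.5 m

47.5 m


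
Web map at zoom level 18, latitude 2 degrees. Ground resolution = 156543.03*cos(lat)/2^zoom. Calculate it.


res = 156543.03 * cos(2) / 2^18 = 156543.03 * 0.99939083 / 262144 = 0.6 m/pixel

0.6 m/pixel


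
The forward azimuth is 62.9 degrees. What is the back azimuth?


back azimuth = (62.9 + 180) mod 360 = 242.9 degrees

242.9 degrees


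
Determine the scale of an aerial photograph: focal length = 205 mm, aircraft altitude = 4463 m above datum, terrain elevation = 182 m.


scale = f / (H - h) = 205 mm / 4281 m = 205 / 4281000 = 1:20883

1:20883


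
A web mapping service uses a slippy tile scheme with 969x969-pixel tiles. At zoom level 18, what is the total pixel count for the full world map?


tiles per axis = 2^18 = 262144
total tiles = 262144^2 = 68719476736
pixels per axis = 262144 * 969 = 254017536
total pixels = 254017536^2 = 64524908595511296

64524908595511296 pixels


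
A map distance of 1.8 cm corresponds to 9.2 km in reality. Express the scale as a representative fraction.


ground = 9.2 km = 920000 cm; RF denominator = ground / map = 920000 / 1.8 ≈ 511111; RF = 1:511111

1:511111


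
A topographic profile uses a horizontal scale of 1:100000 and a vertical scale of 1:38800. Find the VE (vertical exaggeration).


VE = horizontal_scale / vertical_scale = 100000 / 38800 ≈ 2.6

2.6x


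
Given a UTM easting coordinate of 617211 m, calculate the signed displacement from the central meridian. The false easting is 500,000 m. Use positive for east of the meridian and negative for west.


displacement = 617211 - 500000 = 117211 m

117211 m


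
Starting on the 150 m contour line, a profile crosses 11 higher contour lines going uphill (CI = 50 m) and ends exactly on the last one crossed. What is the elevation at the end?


elevation = 150 + 11 * 50 = 700 m

700 m


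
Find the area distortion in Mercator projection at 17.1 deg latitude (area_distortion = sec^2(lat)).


area_distortion = 1/cos^2(17.1) = 1.095

1.095


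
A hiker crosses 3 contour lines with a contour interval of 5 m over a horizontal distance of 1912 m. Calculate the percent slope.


elevation change = 3 * 5 = 15 m
slope = 15 / 1912 * 100 = 0.8%

0.8%


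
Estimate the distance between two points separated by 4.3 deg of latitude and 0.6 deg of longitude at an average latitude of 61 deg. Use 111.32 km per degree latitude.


dlat_km = 4.3 * 111.32 = 478.676
dlon_km = 0.6 * 111.32 * cos(61) ≈ 32.381
dist = sqrt(478.676^2 + 32.381^2) ≈ 479.8 km

479.8 km


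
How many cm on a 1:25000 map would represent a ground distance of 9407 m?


map_cm = 9407 * 100 / 25000 = 37.628 cm ≈ 37.63 cm

37.63 cm


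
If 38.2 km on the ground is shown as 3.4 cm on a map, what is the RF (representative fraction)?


ground = 38.2 km = 3820000 cm; RF denominator = ground / map = 3820000 / 3.4 ≈ 1123529; RF = 1:1123529

1:1123529


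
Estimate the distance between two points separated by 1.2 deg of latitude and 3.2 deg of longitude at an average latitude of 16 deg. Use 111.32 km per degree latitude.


dlat_km = 1.2 * 111.32 = 133.584
dlon_km = 3.2 * 111.32 * cos(16) ≈ 342.424
dist = sqrt(133.584^2 + 342.424^2) ≈ 367.6 km

367.6 km


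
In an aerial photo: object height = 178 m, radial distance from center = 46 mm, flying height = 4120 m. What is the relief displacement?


d = h * r / H = 178 * 46 / 4120 = 1.99 mm

1.99 mm


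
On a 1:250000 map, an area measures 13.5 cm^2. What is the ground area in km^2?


ground_area = 13.5 * (250000/100)^2 = 84375000.0 m^2 = 84.375 km^2

84.375 km^2


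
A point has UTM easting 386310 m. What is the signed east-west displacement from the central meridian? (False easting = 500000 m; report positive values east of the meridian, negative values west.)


displacement = 386310 - 500000 = -113690 m

-113690 m


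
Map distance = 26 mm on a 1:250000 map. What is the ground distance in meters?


ground = 26 mm * 250000 / 1000 = 6500.0 m

6500.0 m


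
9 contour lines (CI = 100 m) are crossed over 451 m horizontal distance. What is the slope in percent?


elevation change = 9 * 100 = 900 m
slope = 900 / 451 * 100 = 199.6%

199.6%


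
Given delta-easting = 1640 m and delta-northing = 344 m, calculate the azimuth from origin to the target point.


az = atan2(1640, 344) = 78.2 deg
adjusted to 0-360: 78.2 degrees

78.2 degrees


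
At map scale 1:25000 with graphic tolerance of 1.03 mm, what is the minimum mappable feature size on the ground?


ground = 1.03 mm * 25000 / 1000 = 25.75 m

25.75 m


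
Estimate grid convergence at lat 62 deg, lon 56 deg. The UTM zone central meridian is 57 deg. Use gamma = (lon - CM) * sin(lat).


gamma = (56 - 57) * sin(62) = -1 * 0.882948 = -0.883 degrees

-0.883 degrees


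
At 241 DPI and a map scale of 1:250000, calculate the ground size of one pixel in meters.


pixel_cm = 2.54 / 241 ≈ 0.010539 cm
ground = pixel_cm * 250000 / 100 = 2.54 * 250000 / (241 * 100) = 635000 / 24100 ≈ 26.35 m

26.35 m


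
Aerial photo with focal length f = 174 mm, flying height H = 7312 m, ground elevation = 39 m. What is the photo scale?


scale = f / (H - h) = 174 mm / 7273 m = 174 / 7273000 = 1:41799

1:41799


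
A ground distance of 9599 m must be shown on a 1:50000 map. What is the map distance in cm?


map_cm = 9599 * 100 / 50000 = 19.198 cm ≈ 19.2 cm

19.2 cm


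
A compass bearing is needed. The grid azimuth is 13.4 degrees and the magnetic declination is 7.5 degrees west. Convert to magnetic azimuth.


magnetic azimuth = grid azimuth - declination (east +ve)
mag_az = 13.4 - -7.5 = 20.9 degrees

20.9 degrees


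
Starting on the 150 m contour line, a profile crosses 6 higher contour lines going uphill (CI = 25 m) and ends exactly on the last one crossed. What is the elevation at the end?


elevation = 150 + 6 * 25 = 300 m

300 m


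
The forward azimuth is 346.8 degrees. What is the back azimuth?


back azimuth = (346.8 + 180) mod 360 = 166.8 degrees

166.8 degrees


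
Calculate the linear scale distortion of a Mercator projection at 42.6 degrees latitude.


SF = 1 / cos(42.6) = 1 / 0.736097 = 1.359

1.359


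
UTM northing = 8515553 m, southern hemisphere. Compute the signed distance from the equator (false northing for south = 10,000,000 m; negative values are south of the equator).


For southern: actual = 8515553 - 10000000 = -1484447 m

-1484447 m


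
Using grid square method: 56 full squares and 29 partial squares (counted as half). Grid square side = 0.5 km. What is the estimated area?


effective squares = 56 + 29 * 0.5 = 70.5
area = 70.5 * 0.25 = 17.625 km^2

17.625 km^2


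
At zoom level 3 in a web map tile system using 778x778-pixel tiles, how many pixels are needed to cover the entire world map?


tiles per axis = 2^3 = 8
total tiles = 8^2 = 64
pixels per axis = 8 * 778 = 6224
total pixels = 6224^2 = 38738176

38738176 pixels


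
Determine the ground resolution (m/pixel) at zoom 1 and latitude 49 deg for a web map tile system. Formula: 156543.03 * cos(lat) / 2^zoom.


res = 156543.03 * cos(49) / 2^1 = 156543.03 * 0.65605903 / 2 = 51350.73 m/pixel

51350.73 m/pixel


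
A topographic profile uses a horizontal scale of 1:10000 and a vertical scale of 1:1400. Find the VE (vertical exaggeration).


VE = horizontal_scale / vertical_scale = 10000 / 1400 ≈ 7.1

7.1x


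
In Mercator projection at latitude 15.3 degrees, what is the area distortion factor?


area_distortion = 1/cos^2(15.3) = 1.075

1.075


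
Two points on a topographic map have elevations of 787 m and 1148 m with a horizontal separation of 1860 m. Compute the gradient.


gradient = (1148 - 787) / 1860 = 361 / 1860 = 0.1941

0.1941


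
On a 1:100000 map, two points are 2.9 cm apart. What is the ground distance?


ground = 2.9 cm * 100000 / 100 = 2900.0 m = 2.9 km

2.9 km


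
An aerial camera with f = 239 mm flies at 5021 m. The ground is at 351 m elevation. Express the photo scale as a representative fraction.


scale = f / (H - h) = 239 mm / 4670 m = 239 / 4670000 = 1:19540

1:19540


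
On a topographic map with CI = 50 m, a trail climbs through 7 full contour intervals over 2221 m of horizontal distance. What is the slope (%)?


elevation change = 7 * 50 = 350 m
slope = 350 / 2221 * 100 = 15.8%

15.8%


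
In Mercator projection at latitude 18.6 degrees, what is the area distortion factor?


area_distortion = 1/cos^2(18.6) = 1.113

1.113


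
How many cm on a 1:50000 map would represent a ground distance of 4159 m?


map_cm = 4159 * 100 / 50000 = 8.318 cm ≈ 8.32 cm

8.32 cm


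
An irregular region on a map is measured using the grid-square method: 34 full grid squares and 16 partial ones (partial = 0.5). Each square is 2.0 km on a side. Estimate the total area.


effective squares = 34 + 16 * 0.5 = 42.0
area = 42.0 * 4.0 = 168.0 km^2

168.0 km^2


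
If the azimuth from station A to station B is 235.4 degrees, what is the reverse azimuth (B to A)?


back azimuth = (235.4 + 180) mod 360 = 55.4 degrees

55.4 degrees


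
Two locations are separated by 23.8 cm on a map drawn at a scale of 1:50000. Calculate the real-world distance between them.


ground = 23.8 cm * 50000 / 100 = 11900.0 m = 11.9 km

11.9 km


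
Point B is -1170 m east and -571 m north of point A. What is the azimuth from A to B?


az = atan2(-1170, -571) = -116.0 deg
adjusted to 0-360: 244.0 degrees

244.0 degrees


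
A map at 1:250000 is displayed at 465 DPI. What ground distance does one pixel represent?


pixel_cm = 2.54 / 465 ≈ 0.005462 cm
ground = pixel_cm * 250000 / 100 = 2.54 * 250000 / (465 * 100) = 635000 / 46500 ≈ 13.66 m

13.66 m


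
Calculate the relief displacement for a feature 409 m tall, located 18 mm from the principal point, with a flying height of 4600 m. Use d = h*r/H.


d = h * r / H = 409 * 18 / 4600 = 1.6 mm

1.6 mm


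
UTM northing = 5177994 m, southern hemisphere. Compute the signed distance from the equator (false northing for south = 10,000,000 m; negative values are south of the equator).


For southern: actual = 5177994 - 10000000 = -4822006 m

-4822006 m


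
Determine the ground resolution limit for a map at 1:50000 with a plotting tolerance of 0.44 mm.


ground = 0.44 mm * 50000 / 1000 = 22.0 m

22.0 m


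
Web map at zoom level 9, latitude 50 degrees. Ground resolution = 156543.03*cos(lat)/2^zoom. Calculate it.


res = 156543.03 * cos(50) / 2^9 = 156543.03 * 0.64278761 / 512 = 196.53 m/pixel

196.53 m/pixel


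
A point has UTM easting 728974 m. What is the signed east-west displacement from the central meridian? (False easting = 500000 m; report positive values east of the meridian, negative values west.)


displacement = 728974 - 500000 = 228974 m

228974 m


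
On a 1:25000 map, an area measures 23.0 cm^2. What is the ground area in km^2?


ground_area = 23.0 * (25000/100)^2 = 1437500.0 m^2 = 1.4375 km^2 ≈ 1.438 km^2

1.438 km^2


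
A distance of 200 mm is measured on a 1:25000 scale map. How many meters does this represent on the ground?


ground = 200 mm * 25000 / 1000 = 5000.0 m

5000.0 m


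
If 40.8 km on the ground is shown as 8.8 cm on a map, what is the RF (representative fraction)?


ground = 40.8 km = 4080000 cm; RF denominator = ground / map = 4080000 / 8.8 ≈ 463636; RF = 1:463636

1:463636


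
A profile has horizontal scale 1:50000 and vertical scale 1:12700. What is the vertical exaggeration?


VE = horizontal_scale / vertical_scale = 50000 / 12700 ≈ 3.9

3.9x


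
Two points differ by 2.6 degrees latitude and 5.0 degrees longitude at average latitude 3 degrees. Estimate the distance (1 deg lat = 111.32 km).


dlat_km = 2.6 * 111.32 = 289.432
dlon_km = 5.0 * 111.32 * cos(3) ≈ 555.837
dist = sqrt(289.432^2 + 555.837^2) ≈ 626.7 km

626.7 km


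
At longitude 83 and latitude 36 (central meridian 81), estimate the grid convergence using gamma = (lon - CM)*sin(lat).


gamma = (83 - 81) * sin(36) = 2 * 0.587785 = 1.176 degrees

1.176 degrees


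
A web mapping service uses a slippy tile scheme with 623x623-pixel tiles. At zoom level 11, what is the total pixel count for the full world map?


tiles per axis = 2^11 = 2048
total tiles = 2048^2 = 4194304
pixels per axis = 2048 * 623 = 1275904
total pixels = 1275904^2 = 1627931017216

1627931017216 pixels


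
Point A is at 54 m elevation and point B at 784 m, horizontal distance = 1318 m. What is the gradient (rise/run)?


gradient = (784 - 54) / 1318 = 730 / 1318 = 0.5539

0.5539


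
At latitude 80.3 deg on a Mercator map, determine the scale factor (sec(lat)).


SF = 1 / cos(80.3) = 1 / 0.168489 = 5.935

5.935


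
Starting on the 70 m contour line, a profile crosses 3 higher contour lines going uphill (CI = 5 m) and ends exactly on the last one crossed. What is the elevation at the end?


elevation = 70 + 3 * 5 = 85 m

85 m


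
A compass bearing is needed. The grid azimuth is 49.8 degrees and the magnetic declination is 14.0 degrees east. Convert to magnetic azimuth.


magnetic azimuth = grid azimuth - declination (east +ve)
mag_az = 49.8 - 14.0 = 35.8 degrees

35.8 degrees


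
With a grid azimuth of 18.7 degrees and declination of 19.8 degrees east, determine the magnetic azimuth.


magnetic azimuth = grid azimuth - declination (east +ve)
mag_az = 18.7 - 19.8 = 358.9 degrees

358.9 degrees


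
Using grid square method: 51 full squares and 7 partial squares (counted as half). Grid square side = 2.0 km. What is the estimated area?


effective squares = 51 + 7 * 0.5 = 54.5
area = 54.5 * 4.0 = 218.0 km^2

218.0 km^2


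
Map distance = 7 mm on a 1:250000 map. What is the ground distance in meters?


ground = 7 mm * 250000 / 1000 = 1750.0 m

1750.0 m


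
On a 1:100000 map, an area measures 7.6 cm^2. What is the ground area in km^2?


ground_area = 7.6 * (100000/100)^2 = 7600000.0 m^2 = 7.6 km^2

7.6 km^2


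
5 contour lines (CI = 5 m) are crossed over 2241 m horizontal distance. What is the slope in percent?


elevation change = 5 * 5 = 25 m
slope = 25 / 2241 * 100 = 1.1%

1.1%


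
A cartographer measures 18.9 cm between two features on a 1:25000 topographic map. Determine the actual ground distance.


ground = 18.9 cm * 25000 / 100 = 4725.0 m = 4.725 km

4.725 km


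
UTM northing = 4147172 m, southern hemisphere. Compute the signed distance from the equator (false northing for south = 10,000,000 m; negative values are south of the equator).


For southern: actual = 4147172 - 10000000 = -5852828 m

-5852828 m


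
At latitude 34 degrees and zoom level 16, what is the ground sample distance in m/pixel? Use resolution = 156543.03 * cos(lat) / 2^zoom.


res = 156543.03 * cos(34) / 2^16 = 156543.03 * 0.82903757 / 65536 = 1.98 m/pixel

1.98 m/pixel


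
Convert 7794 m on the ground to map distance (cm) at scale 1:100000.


map_cm = 7794 * 100 / 100000 = 7.794 cm ≈ 7.79 cm

7.79 cm


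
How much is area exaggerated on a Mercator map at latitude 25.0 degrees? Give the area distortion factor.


area_distortion = 1/cos^2(25.0) = 1.217

1.217


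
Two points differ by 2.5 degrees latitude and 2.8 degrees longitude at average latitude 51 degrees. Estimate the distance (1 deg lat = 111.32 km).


dlat_km = 2.5 * 111.32 = 278.3
dlon_km = 2.8 * 111.32 * cos(51) ≈ 196.157
dist = sqrt(278.3^2 + 196.157^2) ≈ 340.5 km

340.5 km


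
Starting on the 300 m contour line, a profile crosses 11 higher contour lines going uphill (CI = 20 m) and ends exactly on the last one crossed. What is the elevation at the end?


elevation = 300 + 11 * 20 = 520 m

520 m


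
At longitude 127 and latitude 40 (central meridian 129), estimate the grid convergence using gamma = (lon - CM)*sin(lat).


gamma = (127 - 129) * sin(40) = -2 * 0.642788 = -1.286 degrees

-1.286 degrees


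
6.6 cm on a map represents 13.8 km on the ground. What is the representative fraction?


ground = 13.8 km = 1380000 cm; RF denominator = ground / map = 1380000 / 6.6 ≈ 209091; RF = 1:209091

1:209091


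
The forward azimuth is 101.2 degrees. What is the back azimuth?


back azimuth = (101.2 + 180) mod 360 = 281.2 degrees

281.2 degrees


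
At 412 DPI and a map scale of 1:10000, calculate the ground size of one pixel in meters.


pixel_cm = 2.54 / 412 ≈ 0.006165 cm
ground = pixel_cm * 10000 / 100 = 2.54 * 10000 / (412 * 100) = 25400 / 41200 ≈ 0.62 m

0.62 m


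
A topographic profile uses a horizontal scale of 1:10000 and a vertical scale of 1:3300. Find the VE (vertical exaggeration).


VE = horizontal_scale / vertical_scale = 10000 / 3300 ≈ 3.0

3.0x


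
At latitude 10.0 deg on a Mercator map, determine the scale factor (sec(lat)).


SF = 1 / cos(10.0) = 1 / 0.984808 = 1.015

1.015


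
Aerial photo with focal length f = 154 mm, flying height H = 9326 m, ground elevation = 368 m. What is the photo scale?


scale = f / (H - h) = 154 mm / 8958 m = 154 / 8958000 = 1:58169

1:58169


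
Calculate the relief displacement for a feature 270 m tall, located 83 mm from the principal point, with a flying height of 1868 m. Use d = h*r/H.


d = h * r / H = 270 * 83 / 1868 = 12.0 mm

12.0 mm


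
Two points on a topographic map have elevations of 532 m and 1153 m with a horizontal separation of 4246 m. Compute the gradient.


gradient = (1153 - 532) / 4246 = 621 / 4246 = 0.1463

0.1463


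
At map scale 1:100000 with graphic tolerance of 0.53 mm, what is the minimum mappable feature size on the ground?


ground = 0.53 mm * 100000 / 1000 = 53.0 m

53.0 m


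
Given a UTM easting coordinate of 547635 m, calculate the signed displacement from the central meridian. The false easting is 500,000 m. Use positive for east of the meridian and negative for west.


displacement = 547635 - 500000 = 47635 m

47635 m


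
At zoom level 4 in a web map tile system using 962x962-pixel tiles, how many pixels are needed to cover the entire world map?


tiles per axis = 2^4 = 16
total tiles = 16^2 = 256
pixels per axis = 16 * 962 = 15392
total pixels = 15392^2 = 236913664

236913664 pixels


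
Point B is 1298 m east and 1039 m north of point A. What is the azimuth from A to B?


az = atan2(1298, 1039) = 51.3 deg
adjusted to 0-360: 51.3 degrees

51.3 degrees


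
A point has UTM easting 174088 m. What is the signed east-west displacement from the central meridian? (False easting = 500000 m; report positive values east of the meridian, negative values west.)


displacement = 174088 - 500000 = -325912 m

-325912 m


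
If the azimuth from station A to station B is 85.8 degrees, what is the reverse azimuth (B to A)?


back azimuth = (85.8 + 180) mod 360 = 265.8 degrees

265.8 degrees


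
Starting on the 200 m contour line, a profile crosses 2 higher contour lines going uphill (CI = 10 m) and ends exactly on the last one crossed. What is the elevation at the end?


elevation = 200 + 2 * 10 = 220 m

220 m


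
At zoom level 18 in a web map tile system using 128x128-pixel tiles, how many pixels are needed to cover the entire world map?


tiles per axis = 2^18 = 262144
total tiles = 262144^2 = 68719476736
pixels per axis = 262144 * 128 = 33554432
total pixels = 33554432^2 = 1125899906842624

1125899906842624 pixels


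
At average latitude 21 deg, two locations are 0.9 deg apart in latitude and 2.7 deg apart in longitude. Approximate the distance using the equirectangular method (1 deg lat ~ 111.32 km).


dlat_km = 0.9 * 111.32 = 100.188
dlon_km = 2.7 * 111.32 * cos(21) ≈ 280.601
dist = sqrt(100.188^2 + 280.601^2) ≈ 298.0 km

298.0 km


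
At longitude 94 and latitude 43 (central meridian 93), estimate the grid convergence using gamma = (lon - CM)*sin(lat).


gamma = (94 - 93) * sin(43) = 1 * 0.681998 = 0.682 degrees

0.682 degrees


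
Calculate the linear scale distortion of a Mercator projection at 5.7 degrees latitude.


SF = 1 / cos(5.7) = 1 / 0.995056 = 1.005

1.005


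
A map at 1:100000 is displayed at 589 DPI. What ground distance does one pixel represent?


pixel_cm = 2.54 / 589 ≈ 0.004312 cm
ground = pixel_cm * 100000 / 100 = 2.54 * 100000 / (589 * 100) = 254000 / 58900 ≈ 4.31 m

4.31 m


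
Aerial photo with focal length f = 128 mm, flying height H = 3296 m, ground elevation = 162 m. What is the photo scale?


scale = f / (H - h) = 128 mm / 3134 m = 128 / 3134000 = 1:24484

1:24484


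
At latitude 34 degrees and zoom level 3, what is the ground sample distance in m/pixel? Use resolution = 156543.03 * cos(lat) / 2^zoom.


res = 156543.03 * cos(34) / 2^3 = 156543.03 * 0.82903757 / 8 = 16222.51 m/pixel

16222.51 m/pixel


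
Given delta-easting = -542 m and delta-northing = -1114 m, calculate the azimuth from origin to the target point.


az = atan2(-542, -1114) = -154.1 deg
adjusted to 0-360: 205.9 degrees

205.9 degrees


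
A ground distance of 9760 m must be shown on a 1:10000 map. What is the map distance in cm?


map_cm = 9760 * 100 / 10000 = 97.6 cm

97.6 cm


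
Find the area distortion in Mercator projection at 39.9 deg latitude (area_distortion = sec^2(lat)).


area_distortion = 1/cos^2(39.9) = 1.699

1.699


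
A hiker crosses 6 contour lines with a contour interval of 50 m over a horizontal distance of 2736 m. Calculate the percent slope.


elevation change = 6 * 50 = 300 m
slope = 300 / 2736 * 100 = 11.0%

11.0%


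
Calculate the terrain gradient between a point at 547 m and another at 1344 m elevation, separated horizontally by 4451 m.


gradient = (1344 - 547) / 4451 = 797 / 4451 = 0.1791

0.1791


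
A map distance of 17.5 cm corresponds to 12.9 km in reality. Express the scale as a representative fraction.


ground = 12.9 km = 1290000 cm; RF denominator = ground / map = 1290000 / 17.5 ≈ 73714; RF = 1:73714

1:73714


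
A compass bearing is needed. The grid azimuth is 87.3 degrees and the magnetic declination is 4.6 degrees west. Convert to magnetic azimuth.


magnetic azimuth = grid azimuth - declination (east +ve)
mag_az = 87.3 - -4.6 = 91.9 degrees

91.9 degrees


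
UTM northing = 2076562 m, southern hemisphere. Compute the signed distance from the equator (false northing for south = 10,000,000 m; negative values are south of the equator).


For southern: actual = 2076562 - 10000000 = -7923438 m

-7923438 m


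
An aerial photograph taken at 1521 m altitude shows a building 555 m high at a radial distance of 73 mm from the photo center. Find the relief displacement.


d = h * r / H = 555 * 73 / 1521 = 26.64 mm

26.64 mm


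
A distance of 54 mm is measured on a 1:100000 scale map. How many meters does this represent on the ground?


ground = 54 mm * 100000 / 1000 = 5400.0 m

5400.0 m


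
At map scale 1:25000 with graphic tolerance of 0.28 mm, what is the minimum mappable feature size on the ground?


ground = 0.28 mm * 25000 / 1000 = 7.0 m

7.0 m


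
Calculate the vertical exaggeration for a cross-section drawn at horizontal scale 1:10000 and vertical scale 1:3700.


VE = horizontal_scale / vertical_scale = 10000 / 3700 ≈ 2.7

2.7x


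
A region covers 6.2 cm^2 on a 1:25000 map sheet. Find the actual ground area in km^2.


ground_area = 6.2 * (25000/100)^2 = 387500.0 m^2 = 0.3875 km^2 ≈ 0.388 km^2

0.388 km^2


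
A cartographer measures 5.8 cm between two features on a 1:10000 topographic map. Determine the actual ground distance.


ground = 5.8 cm * 10000 / 100 = 580.0 m

580.0 m


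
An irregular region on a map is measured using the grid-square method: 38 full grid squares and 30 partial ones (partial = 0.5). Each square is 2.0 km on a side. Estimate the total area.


effective squares = 38 + 30 * 0.5 = 53.0
area = 53.0 * 4.0 = 212.0 km^2

212.0 km^2


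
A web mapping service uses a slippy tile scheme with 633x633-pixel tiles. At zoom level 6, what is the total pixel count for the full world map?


tiles per axis = 2^6 = 64
total tiles = 64^2 = 4096
pixels per axis = 64 * 633 = 40512
total pixels = 40512^2 = 1641222144

1641222144 pixels


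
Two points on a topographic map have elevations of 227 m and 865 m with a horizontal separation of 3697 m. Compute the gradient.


gradient = (865 - 227) / 3697 = 638 / 3697 = 0.1726

0.1726


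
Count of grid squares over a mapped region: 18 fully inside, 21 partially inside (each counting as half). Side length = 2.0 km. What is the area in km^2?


effective squares = 18 + 21 * 0.5 = 28.5
area = 28.5 * 4.0 = 114.0 km^2

114.0 km^2


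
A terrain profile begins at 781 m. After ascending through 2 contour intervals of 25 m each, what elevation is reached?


elevation = 781 + 2 * 25 = 831 m

831 m


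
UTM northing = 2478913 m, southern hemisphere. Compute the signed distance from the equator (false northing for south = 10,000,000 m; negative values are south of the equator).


For southern: actual = 2478913 - 10000000 = -7521087 m

-7521087 m


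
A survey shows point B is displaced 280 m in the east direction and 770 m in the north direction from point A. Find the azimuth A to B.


az = atan2(280, 770) = 20.0 deg
adjusted to 0-360: 20.0 degrees

20.0 degrees


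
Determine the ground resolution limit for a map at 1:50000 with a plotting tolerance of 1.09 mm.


ground = 1.09 mm * 50000 / 1000 = 54.5 m

54.5 m


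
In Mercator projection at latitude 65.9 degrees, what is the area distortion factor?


area_distortion = 1/cos^2(65.9) = 5.998

5.998


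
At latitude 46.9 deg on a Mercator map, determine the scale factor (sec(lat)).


SF = 1 / cos(46.9) = 1 / 0.683274 = 1.464

1.464


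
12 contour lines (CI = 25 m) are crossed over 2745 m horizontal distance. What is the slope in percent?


elevation change = 12 * 25 = 300 m
slope = 300 / 2745 * 100 = 10.9%

10.9%


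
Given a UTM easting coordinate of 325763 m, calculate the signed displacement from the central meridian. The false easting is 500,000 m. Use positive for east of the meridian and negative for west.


displacement = 325763 - 500000 = -174237 m

-174237 m


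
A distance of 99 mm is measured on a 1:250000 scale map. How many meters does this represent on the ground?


ground = 99 mm * 250000 / 1000 = 24750.0 m

24750.0 m


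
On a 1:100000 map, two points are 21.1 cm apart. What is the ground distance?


ground = 21.1 cm * 100000 / 100 = 21100.0 m = 21.1 km

21.1 km


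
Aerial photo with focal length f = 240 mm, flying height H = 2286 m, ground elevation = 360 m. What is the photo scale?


scale = f / (H - h) = 240 mm / 1926 m = 240 / 1926000 = 1:8025

1:8025


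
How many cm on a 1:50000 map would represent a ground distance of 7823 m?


map_cm = 7823 * 100 / 50000 = 15.646 cm ≈ 15.65 cm

15.65 cm


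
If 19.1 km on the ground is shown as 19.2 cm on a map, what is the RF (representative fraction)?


ground = 19.1 km = 1910000 cm; RF denominator = ground / map = 1910000 / 19.2 ≈ 99479; RF = 1:99479

1:99479


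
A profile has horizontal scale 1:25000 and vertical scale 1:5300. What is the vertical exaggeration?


VE = horizontal_scale / vertical_scale = 25000 / 5300 ≈ 4.7

4.7x


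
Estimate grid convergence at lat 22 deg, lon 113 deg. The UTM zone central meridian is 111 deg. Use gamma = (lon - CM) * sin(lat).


gamma = (113 - 111) * sin(22) = 2 * 0.374607 = 0.749 degrees

0.749 degrees


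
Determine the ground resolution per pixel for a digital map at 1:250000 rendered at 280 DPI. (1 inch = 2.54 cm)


pixel_cm = 2.54 / 280 ≈ 0.009071 cm
ground = pixel_cm * 250000 / 100 = 2.54 * 250000 / (280 * 100) = 635000 / 28000 ≈ 22.68 m

22.68 m


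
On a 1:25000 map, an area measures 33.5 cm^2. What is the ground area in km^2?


ground_area = 33.5 * (25000/100)^2 = 2093750.0 m^2 = 2.09375 km^2 ≈ 2.094 km^2

2.094 km^2


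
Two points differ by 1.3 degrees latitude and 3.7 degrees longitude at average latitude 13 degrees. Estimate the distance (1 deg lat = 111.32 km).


dlat_km = 1.3 * 111.32 = 144.716
dlon_km = 3.7 * 111.32 * cos(13) ≈ 401.327
dist = sqrt(144.716^2 + 401.327^2) ≈ 426.6 km

426.6 km


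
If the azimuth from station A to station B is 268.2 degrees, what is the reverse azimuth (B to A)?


back azimuth = (268.2 + 180) mod 360 = 88.2 degrees

88.2 degrees


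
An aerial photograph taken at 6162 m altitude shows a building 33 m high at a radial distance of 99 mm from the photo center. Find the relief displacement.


d = h * r / H = 33 * 99 / 6162 = 0.53 mm

0.53 mm


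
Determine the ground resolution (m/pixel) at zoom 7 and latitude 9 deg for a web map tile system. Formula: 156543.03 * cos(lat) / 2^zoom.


res = 156543.03 * cos(9) / 2^7 = 156543.03 * 0.98768834 / 128 = 1207.94 m/pixel

1207.94 m/pixel


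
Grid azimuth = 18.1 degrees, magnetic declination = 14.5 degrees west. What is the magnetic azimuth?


magnetic azimuth = grid azimuth - declination (east +ve)
mag_az = 18.1 - -14.5 = 32.6 degrees

32.6 degrees


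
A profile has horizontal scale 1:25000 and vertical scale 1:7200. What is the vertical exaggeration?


VE = horizontal_scale / vertical_scale = 25000 / 7200 ≈ 3.5

3.5x


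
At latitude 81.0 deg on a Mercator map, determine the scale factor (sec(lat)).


SF = 1 / cos(81.0) = 1 / 0.156434 = 6.392

6.392


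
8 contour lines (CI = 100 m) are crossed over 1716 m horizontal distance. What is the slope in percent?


elevation change = 8 * 100 = 800 m
slope = 800 / 1716 * 100 = 46.6%

46.6%


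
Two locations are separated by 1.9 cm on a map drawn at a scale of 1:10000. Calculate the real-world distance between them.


ground = 1.9 cm * 10000 / 100 = 190.0 m

190.0 m


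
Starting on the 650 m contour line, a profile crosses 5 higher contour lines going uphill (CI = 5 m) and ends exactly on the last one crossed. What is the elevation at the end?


elevation = 650 + 5 * 5 = 675 m

675 m


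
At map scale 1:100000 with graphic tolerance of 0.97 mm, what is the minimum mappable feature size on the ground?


ground = 0.97 mm * 100000 / 1000 = 97.0 m

97.0 m


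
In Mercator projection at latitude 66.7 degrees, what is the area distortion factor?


area_distortion = 1/cos^2(66.7) = 6.392

6.392


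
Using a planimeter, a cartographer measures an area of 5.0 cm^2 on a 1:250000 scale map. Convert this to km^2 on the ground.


ground_area = 5.0 * (250000/100)^2 = 31250000.0 m^2 = 31.25 km^2

31.25 km^2


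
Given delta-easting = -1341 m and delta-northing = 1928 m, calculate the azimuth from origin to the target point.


az = atan2(-1341, 1928) = -34.8 deg
adjusted to 0-360: 325.2 degrees

325.2 degrees


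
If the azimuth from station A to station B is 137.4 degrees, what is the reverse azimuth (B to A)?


back azimuth = (137.4 + 180) mod 360 = 317.4 degrees

317.4 degrees


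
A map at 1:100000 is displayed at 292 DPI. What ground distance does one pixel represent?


pixel_cm = 2.54 / 292 ≈ 0.008699 cm
ground = pixel_cm * 100000 / 100 = 2.54 * 100000 / (292 * 100) = 254000 / 29200 ≈ 8.7 m

8.7 m


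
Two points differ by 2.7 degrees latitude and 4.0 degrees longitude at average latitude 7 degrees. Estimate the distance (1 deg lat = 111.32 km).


dlat_km = 2.7 * 111.32 = 300.564
dlon_km = 4.0 * 111.32 * cos(7) ≈ 441.961
dist = sqrt(300.564^2 + 441.961^2) ≈ 534.5 km

534.5 km


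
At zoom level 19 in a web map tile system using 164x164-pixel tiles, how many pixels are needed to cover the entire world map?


tiles per axis = 2^19 = 524288
total tiles = 524288^2 = 274877906944
pixels per axis = 524288 * 164 = 85983232
total pixels = 85983232^2 = 7393116185165824

7393116185165824 pixels


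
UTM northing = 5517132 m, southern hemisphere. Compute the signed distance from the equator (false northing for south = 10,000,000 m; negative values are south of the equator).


For southern: actual = 5517132 - 10000000 = -4482868 m

-4482868 m


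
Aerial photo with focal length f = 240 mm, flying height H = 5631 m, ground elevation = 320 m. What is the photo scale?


scale = f / (H - h) = 240 mm / 5311 m = 240 / 5311000 = 1:22129

1:22129


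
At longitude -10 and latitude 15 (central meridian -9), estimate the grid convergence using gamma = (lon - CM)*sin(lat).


gamma = (-10 - -9) * sin(15) = -1 * 0.258819 = -0.259 degrees

-0.259 degrees


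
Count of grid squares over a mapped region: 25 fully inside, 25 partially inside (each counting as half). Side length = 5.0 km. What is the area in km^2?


effective squares = 25 + 25 * 0.5 = 37.5
area = 37.5 * 25.0 = 937.5 km^2

937.5 km^2


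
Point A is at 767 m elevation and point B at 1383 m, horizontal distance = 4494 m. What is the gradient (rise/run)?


gradient = (1383 - 767) / 4494 = 616 / 4494 = 0.1371

0.1371


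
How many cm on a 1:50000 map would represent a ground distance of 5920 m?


map_cm = 5920 * 100 / 50000 = 11.84 cm

11.84 cm


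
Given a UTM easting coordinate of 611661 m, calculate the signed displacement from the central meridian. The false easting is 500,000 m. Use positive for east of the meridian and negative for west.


displacement = 611661 - 500000 = 111661 m

111661 m


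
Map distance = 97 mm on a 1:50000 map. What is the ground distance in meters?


ground = 97 mm * 50000 / 1000 = 4850.0 m

4850.0 m


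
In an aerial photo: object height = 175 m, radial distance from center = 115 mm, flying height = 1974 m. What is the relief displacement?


d = h * r / H = 175 * 115 / 1974 = 10.2 mm

10.2 mm


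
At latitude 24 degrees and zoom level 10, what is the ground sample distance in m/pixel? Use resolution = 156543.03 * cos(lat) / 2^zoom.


res = 156543.03 * cos(24) / 2^10 = 156543.03 * 0.91354546 / 1024 = 139.66 m/pixel

139.66 m/pixel


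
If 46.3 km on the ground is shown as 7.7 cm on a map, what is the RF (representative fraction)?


ground = 46.3 km = 4630000 cm; RF denominator = ground / map = 4630000 / 7.7 ≈ 601299; RF = 1:601299

1:601299


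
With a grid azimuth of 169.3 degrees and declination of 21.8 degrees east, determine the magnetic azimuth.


magnetic azimuth = grid azimuth - declination (east +ve)
mag_az = 169.3 - 21.8 = 147.5 degrees

147.5 degrees


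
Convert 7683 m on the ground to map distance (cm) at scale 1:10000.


map_cm = 7683 * 100 / 10000 = 76.83 cm

76.83 cm


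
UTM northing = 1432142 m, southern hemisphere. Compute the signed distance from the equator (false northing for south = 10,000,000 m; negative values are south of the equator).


For southern: actual = 1432142 - 10000000 = -8567858 m

-8567858 m


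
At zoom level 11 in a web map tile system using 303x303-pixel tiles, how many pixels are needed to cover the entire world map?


tiles per axis = 2^11 = 2048
total tiles = 2048^2 = 4194304
pixels per axis = 2048 * 303 = 620544
total pixels = 620544^2 = 385074855936

385074855936 pixels


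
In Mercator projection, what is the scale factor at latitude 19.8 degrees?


SF = 1 / cos(19.8) = 1 / 0.940881 = 1.063

1.063


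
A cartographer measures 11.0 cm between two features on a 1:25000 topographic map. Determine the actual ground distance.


ground = 11.0 cm * 25000 / 100 = 2750.0 m = 2.75 km

2.75 km


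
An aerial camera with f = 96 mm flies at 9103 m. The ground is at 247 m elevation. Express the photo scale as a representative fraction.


scale = f / (H - h) = 96 mm / 8856 m = 96 / 8856000 = 1:92250

1:92250


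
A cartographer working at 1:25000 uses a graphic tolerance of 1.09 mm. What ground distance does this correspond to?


ground = 1.09 mm * 25000 / 1000 = 27.25 m

27.25 m


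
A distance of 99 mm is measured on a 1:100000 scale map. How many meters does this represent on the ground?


ground = 99 mm * 100000 / 1000 = 9900.0 m

9900.0 m


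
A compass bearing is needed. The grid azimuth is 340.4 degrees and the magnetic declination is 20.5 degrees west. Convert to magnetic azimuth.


magnetic azimuth = grid azimuth - declination (east +ve)
mag_az = 340.4 - -20.5 = 0.9 degrees

0.9 degrees


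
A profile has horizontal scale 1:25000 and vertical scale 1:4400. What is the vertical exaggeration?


VE = horizontal_scale / vertical_scale = 25000 / 4400 ≈ 5.7

5.7x


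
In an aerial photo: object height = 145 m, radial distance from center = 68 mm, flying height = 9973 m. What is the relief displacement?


d = h * r / H = 145 * 68 / 9973 = 0.99 mm

0.99 mm


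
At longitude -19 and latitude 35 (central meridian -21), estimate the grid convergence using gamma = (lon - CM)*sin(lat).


gamma = (-19 - -21) * sin(35) = 2 * 0.573576 = 1.147 degrees

1.147 degrees


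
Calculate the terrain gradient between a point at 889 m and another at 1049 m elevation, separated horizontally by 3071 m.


gradient = (1049 - 889) / 3071 = 160 / 3071 = 0.0521

0.0521


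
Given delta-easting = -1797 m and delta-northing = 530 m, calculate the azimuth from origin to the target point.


az = atan2(-1797, 530) = -73.6 deg
adjusted to 0-360: 286.4 degrees

286.4 degrees


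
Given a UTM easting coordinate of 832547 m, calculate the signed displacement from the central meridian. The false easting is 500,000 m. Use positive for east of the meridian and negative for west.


displacement = 832547 - 500000 = 332547 m

332547 m


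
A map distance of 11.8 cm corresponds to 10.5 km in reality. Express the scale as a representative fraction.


ground = 10.5 km = 1050000 cm; RF denominator = ground / map = 1050000 / 11.8 ≈ 88983; RF = 1:88983

1:88983


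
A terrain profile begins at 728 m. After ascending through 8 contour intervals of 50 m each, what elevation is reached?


elevation = 728 + 8 * 50 = 1128 m

1128 m
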